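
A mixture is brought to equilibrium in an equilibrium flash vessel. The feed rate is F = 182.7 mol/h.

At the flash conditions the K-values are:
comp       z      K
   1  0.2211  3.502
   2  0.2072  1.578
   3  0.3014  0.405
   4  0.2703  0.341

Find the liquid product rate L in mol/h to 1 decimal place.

L = 132.7 mol/h

Material balance + equilibrium reduce to Σ zᵢ(Kᵢ−1)/(1+β(Kᵢ−1)) = 0.
g(0) = ΣzᵢKᵢ − 1 = 0.3155 and g(1) = 1 − Σzᵢ/Kᵢ = -0.7313, so a root lies in (0, 1).
Newton–Raphson from β = 0.5:
  β = 0.5000: g = -0.18228, g' = -0.7921 → β = 0.2699
  β = 0.2699: g = 0.00351, g' = -0.8701 → β = 0.2739
Converged at β = 0.2739.
Then V = β·F = 0.2739·182.7 = 50.0 mol/h and L = F − V = 132.7 mol/h.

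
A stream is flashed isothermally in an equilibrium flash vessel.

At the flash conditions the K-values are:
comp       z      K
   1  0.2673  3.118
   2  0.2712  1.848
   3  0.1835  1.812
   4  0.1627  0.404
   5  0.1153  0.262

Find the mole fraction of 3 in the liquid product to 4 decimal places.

Rachford–Rice: g(β) = Σ zᵢ(Kᵢ−1)/(1+β(Kᵢ−1)) = 0.
Check two-phase: ΣzᵢKᵢ = 1.7631 > 1 and Σzᵢ/Kᵢ = 1.1765 > 1, so g(0) = 0.7631 > 0 and g(1) = -0.1765 < 0.
Iterate (Newton) starting at β = 0.33:
  β = 0.3300: g = 0.39724, g' = -0.8090 → β = 0.8210
  β = 0.8210: g = 0.02590, g' = -0.8971 → β = 0.8499
  β = 0.8499: g = -0.00074, g' = -0.9503 → β = 0.8491
Converged at β = 0.8491.
Compositions from xᵢ = zᵢ/(1+β(Kᵢ−1)), yᵢ = Kᵢxᵢ:
  1: x = 0.0955, y = 0.2978
  2: x = 0.1577, y = 0.2914
  3: x = 0.1086, y = 0.1968
  4: x = 0.3294, y = 0.1331
  5: x = 0.3088, y = 0.0809

x_3 = 0.1086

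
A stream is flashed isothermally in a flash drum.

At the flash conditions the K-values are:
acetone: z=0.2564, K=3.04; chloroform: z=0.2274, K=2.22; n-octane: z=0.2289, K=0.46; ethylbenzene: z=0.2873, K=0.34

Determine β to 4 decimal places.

β = 0.4735

Let β = V/F and solve Σ zᵢ(Kᵢ−1)/(1+β(Kᵢ−1)) = 0.
Feasibility: ΣzᵢKᵢ = 1.4873, Σzᵢ/Kᵢ = 1.5294 — both > 1, two phases present.
Newton iteration, β⁰ = 0.4:
  β = 0.4000: g = 0.05918, g' = -0.8160 → β = 0.4725
  β = 0.4725: g = 0.00081, g' = -0.7974 → β = 0.4735
Converged at β = 0.4735.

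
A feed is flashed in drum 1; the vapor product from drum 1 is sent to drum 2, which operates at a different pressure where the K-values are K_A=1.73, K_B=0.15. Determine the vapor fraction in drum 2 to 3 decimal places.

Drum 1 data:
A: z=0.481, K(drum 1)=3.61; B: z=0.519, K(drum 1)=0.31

V/F (drum 2) = 0.552

Drum 1:
Rachford–Rice: g(ψ₁) = Σ zᵢ(Kᵢ−1)/(1+ψ₁(Kᵢ−1)) = 0.
g(0) = ΣzᵢKᵢ − 1 = 0.897 and g(1) = 1 − Σzᵢ/Kᵢ = -0.807, so a root lies in (0, 1).
Binary case is linear: z₁(K₁−1)(1+ψ₁(K₂−1)) + z₂(K₂−1)(1+ψ₁(K₁−1)) = 0
⇒ ψ₁ = [z₁(K₁−1)+z₂(K₂−1)] / [−(K₁−1)(K₂−1)] = 0.8973/1.8009 = 0.498
Drum-1 compositions:
  A: x = 0.209, y = 0.755
  B: x = 0.791, y = 0.245
Drum-2 feed = drum-1 vapor: z₂ = (0.7548, 0.2452).
Drum 2:
Material balance + equilibrium reduce to Σ zᵢ(Kᵢ−1)/(1+ψ₂(Kᵢ−1)) = 0.
Feasibility: ΣzᵢKᵢ = 1.343, Σzᵢ/Kᵢ = 2.071 — both > 1, two phases present.
Binary case is linear: z₁(K₁−1)(1+ψ₂(K₂−1)) + z₂(K₂−1)(1+ψ₂(K₁−1)) = 0
⇒ ψ₂ = [z₁(K₁−1)+z₂(K₂−1)] / [−(K₁−1)(K₂−1)] = 0.3426/0.6205 = 0.552
  A: x = 0.538, y = 0.931
  B: x = 0.462, y = 0.069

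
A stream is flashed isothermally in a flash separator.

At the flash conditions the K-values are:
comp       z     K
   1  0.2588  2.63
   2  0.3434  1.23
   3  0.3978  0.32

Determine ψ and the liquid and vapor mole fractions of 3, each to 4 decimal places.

Let ψ = V/F and solve Σ zᵢ(Kᵢ−1)/(1+ψ(Kᵢ−1)) = 0.
g(0) = ΣzᵢKᵢ − 1 = 0.2303 and g(1) = 1 − Σzᵢ/Kᵢ = -0.6207, so a root lies in (0, 1).
Newton iteration, ψ⁰ = 0.5:
  ψ = 0.5000: g = -0.10660, g' = -0.6456 → ψ = 0.3349
  ψ = 0.3349: g = -0.00405, g' = -0.6118 → ψ = 0.3283
Converged at ψ = 0.3283.
Compositions from xᵢ = zᵢ/(1+ψ(Kᵢ−1)), yᵢ = Kᵢxᵢ:
  1: x = 0.1686, y = 0.4434
  2: x = 0.3193, y = 0.3927
  3: x = 0.5121, y = 0.1639

ψ = 0.3283, x_3 = 0.5121, y_3 = 0.1639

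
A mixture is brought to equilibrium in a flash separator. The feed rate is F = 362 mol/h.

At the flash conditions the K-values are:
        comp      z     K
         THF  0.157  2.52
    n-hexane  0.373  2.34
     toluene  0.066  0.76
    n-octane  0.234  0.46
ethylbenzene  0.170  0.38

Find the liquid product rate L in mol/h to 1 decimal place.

L = 128.3 mol/h

Newton iteration, ψ⁰ = 0.69:
  ψ = 0.690: g = -0.0284, g' = -0.646 → ψ = 0.646
Converged at ψ = 0.646.
Then V = ψ·F = 0.6455·362 = 233.7 mol/h and L = F − V = 128.3 mol/h.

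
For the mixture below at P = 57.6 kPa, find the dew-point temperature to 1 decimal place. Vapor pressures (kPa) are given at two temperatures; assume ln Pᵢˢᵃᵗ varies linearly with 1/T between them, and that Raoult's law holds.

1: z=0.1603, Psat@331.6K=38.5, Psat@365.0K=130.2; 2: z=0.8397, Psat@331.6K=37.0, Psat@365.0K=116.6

Dew-point temperature: Σzᵢ·P/Pᵢˢᵃᵗ(T) = 1. Interpolate ln Pᵢˢᵃᵗ = aᵢ + bᵢ/T.
  T = 331.6 K: ΣzᵢP/Pᵢˢᵃᵗ = 1.5470
  T = 365.0 K: ΣzᵢP/Pᵢˢᵃᵗ = 0.4857
  T = 348.3 K: ΣzᵢP/Pᵢˢᵃᵗ = 0.8430
  T = 340.0 K: ΣzᵢP/Pᵢˢᵃᵗ = 1.1315
  T = 344.1 K: ΣzᵢP/Pᵢˢᵃᵗ = 0.9767
  T = 342.1 K: ΣzᵢP/Pᵢˢᵃᵗ = 1.0489
  T = 343.1 K: ΣzᵢP/Pᵢˢᵃᵗ = 1.0120
Interpolating between 343.1 K and 344.1 K gives T ≈ 343.4 K.

T = 343.4 K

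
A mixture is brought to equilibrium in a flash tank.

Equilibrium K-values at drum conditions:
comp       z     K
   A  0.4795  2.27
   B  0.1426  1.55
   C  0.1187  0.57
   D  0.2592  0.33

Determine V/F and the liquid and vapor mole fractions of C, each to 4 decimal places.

Rachford–Rice: g(V/F) = Σ zᵢ(Kᵢ−1)/(1+V/F(Kᵢ−1)) = 0.
g(0) = ΣzᵢKᵢ − 1 = 0.4627 and g(1) = 1 − Σzᵢ/Kᵢ = -0.2969, so a root lies in (0, 1).
Newton iteration, V/F⁰ = 0.34:
  V/F = 0.3400: g = 0.20671, g' = -0.6331 → V/F = 0.6665
  V/F = 0.6665: g = 0.00186, g' = -0.6729 → V/F = 0.6693
Converged at V/F = 0.6693.
Compositions from xᵢ = zᵢ/(1+V/F(Kᵢ−1)), yᵢ = Kᵢxᵢ:
  A: x = 0.2592, y = 0.5884
  B: x = 0.1042, y = 0.1616
  C: x = 0.1667, y = 0.0950
  D: x = 0.4699, y = 0.1551

V/F = 0.6693, x_C = 0.1667, y_C = 0.0950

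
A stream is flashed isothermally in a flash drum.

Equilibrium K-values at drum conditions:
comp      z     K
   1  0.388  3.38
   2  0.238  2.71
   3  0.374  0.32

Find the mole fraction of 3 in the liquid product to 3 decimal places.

Material balance + equilibrium reduce to Σ zᵢ(Kᵢ−1)/(1+ψ(Kᵢ−1)) = 0.
g(0) = ΣzᵢKᵢ − 1 = 1.076 and g(1) = 1 − Σzᵢ/Kᵢ = -0.371, so a root lies in (0, 1).
Newton iteration, ψ⁰ = 0.37:
  ψ = 0.370: g = 0.4005, g' = -1.191 → ψ = 0.706
  ψ = 0.706: g = 0.0396, g' = -1.089 → ψ = 0.743
  ψ = 0.743: g = -0.0007, g' = -1.128 → ψ = 0.742
Converged at ψ = 0.742.
Compositions from xᵢ = zᵢ/(1+ψ(Kᵢ−1)), yᵢ = Kᵢxᵢ:
  1: x = 0.140, y = 0.474
  2: x = 0.105, y = 0.284
  3: x = 0.755, y = 0.242

x_3 = 0.755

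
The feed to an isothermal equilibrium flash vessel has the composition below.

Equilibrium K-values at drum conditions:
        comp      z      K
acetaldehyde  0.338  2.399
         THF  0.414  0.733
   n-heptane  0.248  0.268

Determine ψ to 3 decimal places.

Rachford–Rice: g(ψ) = Σ zᵢ(Kᵢ−1)/(1+ψ(Kᵢ−1)) = 0.
Check two-phase: ΣzᵢKᵢ = 1.181 > 1 and Σzᵢ/Kᵢ = 1.631 > 1, so g(0) = 0.181 > 0 and g(1) = -0.631 < 0.
Newton–Raphson from ψ = 0.55:
  ψ = 0.550: g = -0.1662, g' = -0.624 → ψ = 0.284
  ψ = 0.284: g = -0.0102, g' = -0.585 → ψ = 0.266
Converged at ψ = 0.266.

ψ = 0.266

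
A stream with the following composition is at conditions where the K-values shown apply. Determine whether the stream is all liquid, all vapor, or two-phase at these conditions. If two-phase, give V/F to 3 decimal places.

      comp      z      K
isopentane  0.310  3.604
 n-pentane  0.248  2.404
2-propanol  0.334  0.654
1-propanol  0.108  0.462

ΣzᵢKᵢ = 1.982; Σzᵢ/Kᵢ = 0.934.
Since Σzᵢ/Kᵢ < 1 the mixture is above its dew point — single vapor phase.

all vapor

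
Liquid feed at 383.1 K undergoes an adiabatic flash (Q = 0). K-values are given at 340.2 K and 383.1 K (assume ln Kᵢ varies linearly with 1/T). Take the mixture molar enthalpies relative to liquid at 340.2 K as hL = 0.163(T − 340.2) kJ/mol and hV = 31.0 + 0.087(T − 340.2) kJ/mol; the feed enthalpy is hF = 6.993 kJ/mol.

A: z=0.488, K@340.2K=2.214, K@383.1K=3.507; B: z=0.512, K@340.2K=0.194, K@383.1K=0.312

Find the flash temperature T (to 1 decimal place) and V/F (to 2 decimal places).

T = 342.9 K, V/F = 0.21

Adiabatic flash: solve Rachford–Rice at each trial T, then check hF = ψ·hV(T) + (1−ψ)·hL(T).
  T = 340.2 K: K = (2.214, 0.194), RR gives ψ = 0.184, H_out = 5.695 kJ/mol
  T = 383.1 K: K = (3.507, 0.312), RR gives ψ = 0.505, H_out = 21.003 kJ/mol
  T = 361.6 K: K = (2.823, 0.249), RR gives ψ = 0.369, H_out = 14.336 kJ/mol
  T = 350.9 K: K = (2.509, 0.221), RR gives ψ = 0.287, H_out = 10.410 kJ/mol
  T = 345.5 K: K = (2.358, 0.207), RR gives ψ = 0.238, H_out = 8.158 kJ/mol
  T = 342.9 K: K = (2.287, 0.201), RR gives ψ = 0.213, H_out = 6.986 kJ/mol
  T = 344.2 K: K = (2.322, 0.204), RR gives ψ = 0.226, H_out = 7.580 kJ/mol
Linear interpolation between T = 342.9 (H_out = 6.986) and T = 344.2 (H_out = 7.580) on hF = 6.993 gives T ≈ 342.9 K, at which ψ = 0.21.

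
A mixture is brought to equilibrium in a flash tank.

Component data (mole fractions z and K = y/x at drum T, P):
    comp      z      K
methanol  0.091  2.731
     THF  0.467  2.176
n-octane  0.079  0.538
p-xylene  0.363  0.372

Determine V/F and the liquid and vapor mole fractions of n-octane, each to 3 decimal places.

Material balance + equilibrium reduce to Σ zᵢ(Kᵢ−1)/(1+V/F(Kᵢ−1)) = 0.
g(0) = ΣzᵢKᵢ − 1 = 0.442 and g(1) = 1 − Σzᵢ/Kᵢ = -0.371, so a root lies in (0, 1).
Iterate (Newton) starting at V/F = 0.65:
  V/F = 0.650: g = -0.0520, g' = -0.711 → V/F = 0.577
  V/F = 0.577: g = -0.0012, g' = -0.681 → V/F = 0.575
Converged at V/F = 0.575.
Compositions from xᵢ = zᵢ/(1+V/F(Kᵢ−1)), yᵢ = Kᵢxᵢ:
  methanol: x = 0.046, y = 0.125
  THF: x = 0.279, y = 0.606
  n-octane: x = 0.108, y = 0.058
  p-xylene: x = 0.568, y = 0.211

V/F = 0.575, x_n-octane = 0.108, y_n-octane = 0.058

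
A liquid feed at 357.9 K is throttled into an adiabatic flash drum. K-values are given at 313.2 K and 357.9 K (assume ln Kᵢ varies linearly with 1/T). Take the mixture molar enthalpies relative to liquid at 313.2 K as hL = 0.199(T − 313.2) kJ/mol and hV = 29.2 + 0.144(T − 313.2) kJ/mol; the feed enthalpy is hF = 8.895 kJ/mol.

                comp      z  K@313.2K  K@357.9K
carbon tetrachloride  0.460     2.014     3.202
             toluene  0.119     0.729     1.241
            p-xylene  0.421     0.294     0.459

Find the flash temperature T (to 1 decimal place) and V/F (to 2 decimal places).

Adiabatic flash: solve Rachford–Rice at each trial T, then check hF = ψ·hV(T) + (1−ψ)·hL(T).
  T = 313.2 K: K = (2.014, 0.729, 0.294), RR gives ψ = 0.212, H_out = 6.198 kJ/mol
  T = 357.9 K: K = (3.202, 1.241, 0.459), RR gives ψ = 0.784, H_out = 29.866 kJ/mol
  T = 335.5 K: K = (2.578, 0.968, 0.373), RR gives ψ = 0.524, H_out = 19.092 kJ/mol
  T = 324.4 K: K = (2.289, 0.844, 0.333), RR gives ψ = 0.383, H_out = 13.170 kJ/mol
  T = 318.8 K: K = (2.150, 0.786, 0.313), RR gives ψ = 0.303, H_out = 9.855 kJ/mol
  T = 316.0 K: K = (2.081, 0.757, 0.303), RR gives ψ = 0.259, H_out = 8.077 kJ/mol
  T = 317.4 K: K = (2.115, 0.771, 0.308), RR gives ψ = 0.281, H_out = 8.978 kJ/mol
Linear interpolation between T = 316.0 (H_out = 8.077) and T = 317.4 (H_out = 8.978) on hF = 8.895 gives T ≈ 317.3 K, at which ψ = 0.28.

T = 317.3 K, V/F = 0.28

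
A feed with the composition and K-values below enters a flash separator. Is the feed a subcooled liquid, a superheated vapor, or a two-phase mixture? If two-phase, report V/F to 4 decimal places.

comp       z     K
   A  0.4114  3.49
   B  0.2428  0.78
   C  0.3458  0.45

ΣzᵢKᵢ = 1.7808; Σzᵢ/Kᵢ = 1.1976.
Both exceed 1, so a two-phase solution exists.
Let ψ = V/F and solve Σ zᵢ(Kᵢ−1)/(1+ψ(Kᵢ−1)) = 0.
Newton iteration, ψ⁰ = 0.5:
  ψ = 0.5000: g = 0.13395, g' = -0.7199 → ψ = 0.6861
  ψ = 0.6861: g = 0.00989, g' = -0.6339 → ψ = 0.7017
Converged at ψ = 0.7017.

two-phase, V/F = 0.7017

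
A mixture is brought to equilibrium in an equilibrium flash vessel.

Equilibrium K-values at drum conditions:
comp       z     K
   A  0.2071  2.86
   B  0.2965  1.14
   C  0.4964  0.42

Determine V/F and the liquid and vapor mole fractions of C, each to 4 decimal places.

Rachford–Rice: g(V/F) = Σ zᵢ(Kᵢ−1)/(1+V/F(Kᵢ−1)) = 0.
g(0) = ΣzᵢKᵢ − 1 = 0.1388 and g(1) = 1 − Σzᵢ/Kᵢ = -0.5144, so a root lies in (0, 1).
Newton–Raphson from V/F = 0.5:
  V/F = 0.5000: g = -0.16713, g' = -0.5287 → V/F = 0.1839
  V/F = 0.1839: g = 0.00522, g' = -0.6126 → V/F = 0.1924
Converged at V/F = 0.1924.
Compositions from xᵢ = zᵢ/(1+V/F(Kᵢ−1)), yᵢ = Kᵢxᵢ:
  A: x = 0.1525, y = 0.4362
  B: x = 0.2887, y = 0.3291
  C: x = 0.5588, y = 0.2347

V/F = 0.1924, x_C = 0.5588, y_C = 0.2347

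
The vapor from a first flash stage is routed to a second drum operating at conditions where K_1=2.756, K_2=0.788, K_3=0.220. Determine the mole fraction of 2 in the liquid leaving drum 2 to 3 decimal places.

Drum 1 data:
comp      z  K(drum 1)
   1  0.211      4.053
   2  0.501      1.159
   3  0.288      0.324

x_2 (drum 2) = 0.591

Drum 1:
Let ψ₁ = V/F and solve Σ zᵢ(Kᵢ−1)/(1+ψ₁(Kᵢ−1)) = 0.
Check two-phase: ΣzᵢKᵢ = 1.529 > 1 and Σzᵢ/Kᵢ = 1.373 > 1, so g(0) = 0.529 > 0 and g(1) = -0.373 < 0.
Newton iteration, ψ₁⁰ = 0.56:
  ψ₁ = 0.560: g = -0.0024, g' = -0.619 → ψ₁ = 0.556
Converged at ψ₁ = 0.556.
Drum-1 compositions:
  1: x = 0.078, y = 0.317
  2: x = 0.460, y = 0.533
  3: x = 0.461, y = 0.150
Drum-2 feed = drum-1 vapor: z₂ = (0.3170, 0.5335, 0.1495).
Drum 2:
Material balance + equilibrium reduce to Σ zᵢ(Kᵢ−1)/(1+ψ₂(Kᵢ−1)) = 0.
Check two-phase: ΣzᵢKᵢ = 1.327 > 1 and Σzᵢ/Kᵢ = 1.472 > 1, so g(0) = 0.327 > 0 and g(1) = -0.472 < 0.
Newton iteration, ψ₂⁰ = 0.5:
  ψ₂ = 0.500: g = -0.0213, g' = -0.552 → ψ₂ = 0.461
Converged at ψ₂ = 0.461.
  1: x = 0.175, y = 0.483
  2: x = 0.591, y = 0.466
  3: x = 0.234, y = 0.051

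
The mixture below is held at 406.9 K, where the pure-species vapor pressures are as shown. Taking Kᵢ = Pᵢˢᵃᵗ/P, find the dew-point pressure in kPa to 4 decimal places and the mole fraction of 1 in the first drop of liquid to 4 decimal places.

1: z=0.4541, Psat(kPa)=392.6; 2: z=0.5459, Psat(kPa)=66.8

At the dew point ψ → 1, so Σzᵢ/Kᵢ = 1 with Kᵢ = Pᵢˢᵃᵗ/P ⇒ 1/P = Σzᵢ/Pᵢˢᵃᵗ.
1/P = 0.4541/392.6 + 0.5459/66.8 = 0.0093288 ⇒ P = 107.1949 kPa
xᵢ = zᵢP/Pᵢˢᵃᵗ ⇒ x_1 = 0.4541·107.1949/392.6 = 0.1240

Pdew = 107.1949 kPa, x_1 = 0.1240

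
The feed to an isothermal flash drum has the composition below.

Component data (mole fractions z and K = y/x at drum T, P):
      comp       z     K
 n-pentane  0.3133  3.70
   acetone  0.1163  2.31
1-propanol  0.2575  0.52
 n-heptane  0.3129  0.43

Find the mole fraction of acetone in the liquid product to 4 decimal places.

Material balance + equilibrium reduce to Σ zᵢ(Kᵢ−1)/(1+V/F(Kᵢ−1)) = 0.
g(0) = ΣzᵢKᵢ − 1 = 0.6963 and g(1) = 1 − Σzᵢ/Kᵢ = -0.3579, so a root lies in (0, 1).
Newton–Raphson from V/F = 0.7:
  V/F = 0.7000: g = -0.11073, g' = -0.7438 → V/F = 0.5511
  V/F = 0.5511: g = 0.00036, g' = -0.7621 → V/F = 0.5516
Converged at V/F = 0.5516.
Compositions from xᵢ = zᵢ/(1+V/F(Kᵢ−1)), yᵢ = Kᵢxᵢ:
  n-pentane: x = 0.1259, y = 0.4657
  acetone: x = 0.0675, y = 0.1560
  1-propanol: x = 0.3502, y = 0.1821
  n-heptane: x = 0.4564, y = 0.1963

x_acetone = 0.0675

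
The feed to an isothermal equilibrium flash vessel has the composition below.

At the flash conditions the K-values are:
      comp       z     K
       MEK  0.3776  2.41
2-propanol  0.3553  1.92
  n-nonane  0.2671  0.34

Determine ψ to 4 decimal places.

ψ = 0.8775

Rachford–Rice: g(ψ) = Σ zᵢ(Kᵢ−1)/(1+ψ(Kᵢ−1)) = 0.
Feasibility: ΣzᵢKᵢ = 1.6830, Σzᵢ/Kᵢ = 1.1273 — both > 1, two phases present.
Newton–Raphson from ψ = 0.49:
  ψ = 0.4900: g = 0.27963, g' = -0.6596 → ψ = 0.9139
  ψ = 0.9139: g = -0.03407, g' = -0.9710 → ψ = 0.8789
  ψ = 0.8789: g = -0.00126, g' = -0.9014 → ψ = 0.8775
Converged at ψ = 0.8775.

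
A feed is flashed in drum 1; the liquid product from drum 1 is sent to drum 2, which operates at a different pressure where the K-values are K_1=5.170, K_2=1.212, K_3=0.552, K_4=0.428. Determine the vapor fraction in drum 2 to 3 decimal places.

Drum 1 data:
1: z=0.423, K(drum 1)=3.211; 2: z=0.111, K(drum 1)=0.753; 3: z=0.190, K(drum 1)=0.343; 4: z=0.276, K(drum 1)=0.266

Drum 1:
Newton iteration, ψ₁⁰ = 0.5:
  ψ₁ = 0.500: g = -0.0930, g' = -1.028 → ψ₁ = 0.410
  ψ₁ = 0.410: g = -0.0001, g' = -1.035 → ψ₁ = 0.409
Converged at ψ₁ = 0.409.
Drum-1 compositions:
  1: x = 0.222, y = 0.713
  2: x = 0.123, y = 0.093
  3: x = 0.260, y = 0.089
  4: x = 0.395, y = 0.105
Drum-2 feed = drum-1 liquid: z₂ = (0.2220, 0.1235, 0.2599, 0.3946).
Drum 2:
Newton–Raphson from ψ₂ = 0.64:
  ψ₂ = 0.640: g = -0.2439, g' = -0.715 → ψ₂ = 0.299
  ψ₂ = 0.299: g = 0.0301, g' = -1.027 → ψ₂ = 0.328
  ψ₂ = 0.328: g = 0.0010, g' = -0.960 → ψ₂ = 0.329
Converged at ψ₂ = 0.329.
  1: x = 0.094, y = 0.484
  2: x = 0.115, y = 0.140
  3: x = 0.305, y = 0.168
  4: x = 0.486, y = 0.208

V/F (drum 2) = 0.329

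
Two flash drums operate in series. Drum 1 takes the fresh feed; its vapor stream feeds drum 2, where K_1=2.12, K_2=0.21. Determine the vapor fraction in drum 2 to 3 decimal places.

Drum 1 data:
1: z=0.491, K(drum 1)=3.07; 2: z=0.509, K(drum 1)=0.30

Drum 1:
Material balance + equilibrium reduce to Σ zᵢ(Kᵢ−1)/(1+ψ₁(Kᵢ−1)) = 0.
Check two-phase: ΣzᵢKᵢ = 1.660 > 1 and Σzᵢ/Kᵢ = 1.857 > 1, so g(0) = 0.660 > 0 and g(1) = -0.857 < 0.
Binary case is linear: z₁(K₁−1)(1+ψ₁(K₂−1)) + z₂(K₂−1)(1+ψ₁(K₁−1)) = 0
⇒ ψ₁ = [z₁(K₁−1)+z₂(K₂−1)] / [−(K₁−1)(K₂−1)] = 0.6601/1.4490 = 0.456
Drum-1 compositions:
  1: x = 0.253, y = 0.776
  2: x = 0.747, y = 0.224
Drum-2 feed = drum-1 vapor: z₂ = (0.7758, 0.2242).
Drum 2:
Binary case is linear: z₁(K₁−1)(1+ψ₂(K₂−1)) + z₂(K₂−1)(1+ψ₂(K₁−1)) = 0
⇒ ψ₂ = [z₁(K₁−1)+z₂(K₂−1)] / [−(K₁−1)(K₂−1)] = 0.6918/0.8848 = 0.782
  1: x = 0.414, y = 0.877
  2: x = 0.586, y = 0.123

V/F (drum 2) = 0.782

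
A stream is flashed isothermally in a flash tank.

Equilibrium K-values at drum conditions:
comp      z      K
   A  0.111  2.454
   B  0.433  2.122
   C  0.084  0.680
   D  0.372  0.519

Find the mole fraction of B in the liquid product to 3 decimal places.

x_B = 0.227

Material balance + equilibrium reduce to Σ zᵢ(Kᵢ−1)/(1+ψ(Kᵢ−1)) = 0.
g(0) = ΣzᵢKᵢ − 1 = 0.441 and g(1) = 1 − Σzᵢ/Kᵢ = -0.090, so a root lies in (0, 1).
Iterate (Newton) starting at ψ = 0.5:
  ψ = 0.500: g = 0.1371, g' = -0.464 → ψ = 0.796
  ψ = 0.796: g = 0.0056, g' = -0.444 → ψ = 0.808
Converged at ψ = 0.808.
Compositions from xᵢ = zᵢ/(1+ψ(Kᵢ−1)), yᵢ = Kᵢxᵢ:
  A: x = 0.051, y = 0.125
  B: x = 0.227, y = 0.482
  C: x = 0.113, y = 0.077
  D: x = 0.609, y = 0.316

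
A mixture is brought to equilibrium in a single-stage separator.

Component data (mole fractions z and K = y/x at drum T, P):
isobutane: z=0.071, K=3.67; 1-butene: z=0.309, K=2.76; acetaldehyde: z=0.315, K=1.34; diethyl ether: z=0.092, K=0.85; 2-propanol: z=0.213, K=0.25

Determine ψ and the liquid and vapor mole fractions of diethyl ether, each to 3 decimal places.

Material balance + equilibrium reduce to Σ zᵢ(Kᵢ−1)/(1+ψ(Kᵢ−1)) = 0.
Check two-phase: ΣzᵢKᵢ = 1.667 > 1 and Σzᵢ/Kᵢ = 1.327 > 1, so g(0) = 0.667 > 0 and g(1) = -0.327 < 0.
Iterate (Newton) starting at ψ = 0.51:
  ψ = 0.510: g = 0.1845, g' = -0.700 → ψ = 0.774
  ψ = 0.774: g = -0.0193, g' = -0.931 → ψ = 0.753
  ψ = 0.753: g = -0.0004, g' = -0.891 → ψ = 0.752
Converged at ψ = 0.752.
Compositions from xᵢ = zᵢ/(1+ψ(Kᵢ−1)), yᵢ = Kᵢxᵢ:
  isobutane: x = 0.024, y = 0.087
  1-butene: x = 0.133, y = 0.367
  acetaldehyde: x = 0.251, y = 0.336
  diethyl ether: x = 0.104, y = 0.088
  2-propanol: x = 0.489, y = 0.122

ψ = 0.752, x_diethyl ether = 0.104, y_diethyl ether = 0.088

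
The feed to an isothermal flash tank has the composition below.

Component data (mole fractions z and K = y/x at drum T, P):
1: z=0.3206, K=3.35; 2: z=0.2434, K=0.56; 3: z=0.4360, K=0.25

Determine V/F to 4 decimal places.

V/F = 0.2086

Material balance + equilibrium reduce to Σ zᵢ(Kᵢ−1)/(1+V/F(Kᵢ−1)) = 0.
Feasibility: ΣzᵢKᵢ = 1.3193, Σzᵢ/Kᵢ = 2.2743 — both > 1, two phases present.
Newton iteration, V/F⁰ = 0.7:
  V/F = 0.7000: g = -0.55834, g' = -1.4385 → V/F = 0.3118
  V/F = 0.3118: g = -0.11617, g' = -1.0708 → V/F = 0.2034
  V/F = 0.2034: g = 0.00632, g' = -1.2089 → V/F = 0.2086
Converged at V/F = 0.2086.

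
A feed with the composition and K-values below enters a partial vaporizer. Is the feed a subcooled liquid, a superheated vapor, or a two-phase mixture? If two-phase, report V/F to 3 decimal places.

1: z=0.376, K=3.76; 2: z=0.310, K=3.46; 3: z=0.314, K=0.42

superheated vapor

ΣzᵢKᵢ = 2.618; Σzᵢ/Kᵢ = 0.937.
Since Σzᵢ/Kᵢ < 1 the mixture is above its dew point — single vapor phase.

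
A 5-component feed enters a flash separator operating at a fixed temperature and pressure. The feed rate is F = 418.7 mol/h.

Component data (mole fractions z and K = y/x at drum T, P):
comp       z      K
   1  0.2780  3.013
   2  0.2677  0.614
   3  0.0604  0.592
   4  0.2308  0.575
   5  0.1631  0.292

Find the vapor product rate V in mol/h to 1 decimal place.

Material balance + equilibrium reduce to Σ zᵢ(Kᵢ−1)/(1+V/F(Kᵢ−1)) = 0.
Check two-phase: ΣzᵢKᵢ = 1.2181 > 1 and Σzᵢ/Kᵢ = 1.5902 > 1, so g(0) = 0.2181 > 0 and g(1) = -0.5902 < 0.
Newton iteration, V/F⁰ = 0.3:
  V/F = 0.3000: g = -0.05508, g' = -0.6885 → V/F = 0.2200
  V/F = 0.2200: g = 0.00286, g' = -0.7663 → V/F = 0.2237
  V/F = 0.2237: g = 0.00001, g' = -0.7618 → V/F = 0.2238
Converged at V/F = 0.2238.
Then V = V/F·F = 0.2238·418.7 = 93.7 mol/h and L = F − V = 325.0 mol/h.

V = 93.7 mol/h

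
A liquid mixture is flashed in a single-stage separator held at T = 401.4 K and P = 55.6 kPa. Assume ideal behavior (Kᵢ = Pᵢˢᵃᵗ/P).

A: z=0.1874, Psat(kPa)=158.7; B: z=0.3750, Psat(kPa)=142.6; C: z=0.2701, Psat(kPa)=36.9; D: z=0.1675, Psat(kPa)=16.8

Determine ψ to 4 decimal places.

ψ = 0.8151

Raoult's law: Kᵢ = Pᵢˢᵃᵗ/P = Pᵢˢᵃᵗ/55.6.
  K_A = 158.7/55.6 = 2.854317, K_B = 142.6/55.6 = 2.564748, K_C = 36.9/55.6 = 0.663669, K_D = 16.8/55.6 = 0.302158
Rachford–Rice: g(ψ) = Σ zᵢ(Kᵢ−1)/(1+ψ(Kᵢ−1)) = 0.
Check two-phase: ΣzᵢKᵢ = 1.7265 > 1 and Σzᵢ/Kᵢ = 1.1732 > 1, so g(0) = 0.7265 > 0 and g(1) = -0.1732 < 0.
Newton iteration, ψ⁰ = 0.5:
  ψ = 0.5000: g = 0.22079, g' = -0.6991 → ψ = 0.8158
  ψ = 0.8158: g = -0.00056, g' = -0.7770 → ψ = 0.8151
Converged at ψ = 0.8151.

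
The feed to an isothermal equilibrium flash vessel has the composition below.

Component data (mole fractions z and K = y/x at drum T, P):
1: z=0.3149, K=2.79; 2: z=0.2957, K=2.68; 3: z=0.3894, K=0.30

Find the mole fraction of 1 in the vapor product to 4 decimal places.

y_1 = 0.4068

Rachford–Rice: g(V/F) = Σ zᵢ(Kᵢ−1)/(1+V/F(Kᵢ−1)) = 0.
g(0) = ΣzᵢKᵢ − 1 = 0.7879 and g(1) = 1 − Σzᵢ/Kᵢ = -0.5212, so a root lies in (0, 1).
Iterate (Newton) starting at V/F = 0.36:
  V/F = 0.3600: g = 0.28793, g' = -1.0382 → V/F = 0.6373
  V/F = 0.6373: g = 0.01107, g' = -1.0368 → V/F = 0.6480
Converged at V/F = 0.6480.
Compositions from xᵢ = zᵢ/(1+V/F(Kᵢ−1)), yᵢ = Kᵢxᵢ:
  1: x = 0.1458, y = 0.4068
  2: x = 0.1416, y = 0.3794
  3: x = 0.7126, y = 0.2138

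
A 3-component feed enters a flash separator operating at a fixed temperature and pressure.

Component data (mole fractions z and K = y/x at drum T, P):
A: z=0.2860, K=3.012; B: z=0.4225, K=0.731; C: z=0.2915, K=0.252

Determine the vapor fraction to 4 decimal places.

ψ = 0.2410

Iterate (Newton) starting at ψ = 0.5:
  ψ = 0.5000: g = -0.19277, g' = -0.7447 → ψ = 0.2412
  ψ = 0.2412: g = -0.00012, g' = -0.8026 → ψ = 0.2410
Converged at ψ = 0.2410.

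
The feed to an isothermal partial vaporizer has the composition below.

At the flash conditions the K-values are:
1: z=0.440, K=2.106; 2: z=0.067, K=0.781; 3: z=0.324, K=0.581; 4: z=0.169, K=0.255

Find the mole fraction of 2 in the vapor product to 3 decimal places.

y_2 = 0.057

Let ψ = V/F and solve Σ zᵢ(Kᵢ−1)/(1+ψ(Kᵢ−1)) = 0.
Check two-phase: ΣzᵢKᵢ = 1.210 > 1 and Σzᵢ/Kᵢ = 1.515 > 1, so g(0) = 0.210 > 0 and g(1) = -0.515 < 0.
Newton–Raphson from ψ = 0.5:
  ψ = 0.500: g = -0.0755, g' = -0.556 → ψ = 0.364
  ψ = 0.364: g = -0.0021, g' = -0.533 → ψ = 0.360
Converged at ψ = 0.360.
Compositions from xᵢ = zᵢ/(1+ψ(Kᵢ−1)), yᵢ = Kᵢxᵢ:
  1: x = 0.315, y = 0.663
  2: x = 0.073, y = 0.057
  3: x = 0.382, y = 0.222
  4: x = 0.231, y = 0.059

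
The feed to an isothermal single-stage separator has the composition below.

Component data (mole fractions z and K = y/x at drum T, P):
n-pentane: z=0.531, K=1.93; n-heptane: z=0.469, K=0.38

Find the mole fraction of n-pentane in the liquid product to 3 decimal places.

Rachford–Rice: g(ψ) = Σ zᵢ(Kᵢ−1)/(1+ψ(Kᵢ−1)) = 0.
Check two-phase: ΣzᵢKᵢ = 1.203 > 1 and Σzᵢ/Kᵢ = 1.509 > 1, so g(0) = 0.203 > 0 and g(1) = -0.509 < 0.
Iterate (Newton) starting at ψ = 0.34:
  ψ = 0.340: g = 0.0067, g' = -0.555 → ψ = 0.352
Converged at ψ = 0.352.
Compositions from xᵢ = zᵢ/(1+ψ(Kᵢ−1)), yᵢ = Kᵢxᵢ:
  n-pentane: x = 0.400, y = 0.772
  n-heptane: x = 0.600, y = 0.228

x_n-pentane = 0.400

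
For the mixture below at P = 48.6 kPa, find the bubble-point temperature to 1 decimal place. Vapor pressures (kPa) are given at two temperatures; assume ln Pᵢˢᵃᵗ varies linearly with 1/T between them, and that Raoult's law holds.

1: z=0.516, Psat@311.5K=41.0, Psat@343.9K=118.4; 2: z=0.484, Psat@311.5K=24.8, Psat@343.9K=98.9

T = 321.3 K

Bubble-point temperature: ΣzᵢPᵢˢᵃᵗ(T) = P. Interpolate ln Pᵢˢᵃᵗ = aᵢ + bᵢ/T.
  T = 311.5 K: ΣzᵢPᵢˢᵃᵗ = 33.16 kPa
  T = 343.9 K: ΣzᵢPᵢˢᵃᵗ = 108.96 kPa
  T = 327.7 K: ΣzᵢPᵢˢᵃᵗ = 61.71 kPa
  T = 319.6 K: ΣzᵢPᵢˢᵃᵗ = 45.55 kPa
  T = 323.6 K: ΣzᵢPᵢˢᵃᵗ = 53.01 kPa
  T = 321.6 K: ΣzᵢPᵢˢᵃᵗ = 49.16 kPa
Interpolating between 319.6 K and 321.6 K gives T ≈ 321.3 K.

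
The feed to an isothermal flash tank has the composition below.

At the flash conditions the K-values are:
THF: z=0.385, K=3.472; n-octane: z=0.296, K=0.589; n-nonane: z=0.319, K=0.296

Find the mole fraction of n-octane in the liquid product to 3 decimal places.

x_n-octane = 0.358

Newton iteration, β⁰ = 0.5:
  β = 0.500: g = -0.0741, g' = -0.926 → β = 0.420
  β = 0.420: g = 0.0010, g' = -0.958 → β = 0.421
Converged at β = 0.421.
Compositions from xᵢ = zᵢ/(1+β(Kᵢ−1)), yᵢ = Kᵢxᵢ:
  THF: x = 0.189, y = 0.655
  n-octane: x = 0.358, y = 0.211
  n-nonane: x = 0.453, y = 0.134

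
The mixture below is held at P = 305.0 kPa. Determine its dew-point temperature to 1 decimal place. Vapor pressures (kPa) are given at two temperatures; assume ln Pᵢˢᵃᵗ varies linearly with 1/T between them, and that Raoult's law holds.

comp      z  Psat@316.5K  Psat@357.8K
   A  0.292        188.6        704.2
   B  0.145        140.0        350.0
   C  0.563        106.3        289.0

T = 350.5 K

Dew-point temperature: Σzᵢ·P/Pᵢˢᵃᵗ(T) = 1. Interpolate ln Pᵢˢᵃᵗ = aᵢ + bᵢ/T.
  T = 316.5 K: ΣzᵢP/Pᵢˢᵃᵗ = 2.4035
  T = 357.8 K: ΣzᵢP/Pᵢˢᵃᵗ = 0.8470
  T = 337.1 K: ΣzᵢP/Pᵢˢᵃᵗ = 1.3809
  T = 347.5 K: ΣzᵢP/Pᵢˢᵃᵗ = 1.0719
  T = 352.6 K: ΣzᵢP/Pᵢˢᵃᵗ = 0.9522
  T = 350.1 K: ΣzᵢP/Pᵢˢᵃᵗ = 1.0086
Interpolating between 350.1 K and 352.6 K gives T ≈ 350.5 K.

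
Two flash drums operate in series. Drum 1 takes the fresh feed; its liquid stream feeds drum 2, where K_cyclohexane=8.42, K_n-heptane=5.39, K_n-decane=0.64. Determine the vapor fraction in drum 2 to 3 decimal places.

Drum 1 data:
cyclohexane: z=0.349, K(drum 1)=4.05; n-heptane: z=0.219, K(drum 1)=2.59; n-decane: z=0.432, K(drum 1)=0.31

Drum 1:
Material balance + equilibrium reduce to Σ zᵢ(Kᵢ−1)/(1+ψ₁(Kᵢ−1)) = 0.
Check two-phase: ΣzᵢKᵢ = 2.115 > 1 and Σzᵢ/Kᵢ = 1.564 > 1, so g(0) = 1.115 > 0 and g(1) = -0.564 < 0.
Newton iteration, ψ₁⁰ = 0.57:
  ψ₁ = 0.570: g = 0.0800, g' = -1.144 → ψ₁ = 0.640
  ψ₁ = 0.640: g = -0.0006, g' = -1.168 → ψ₁ = 0.639
Converged at ψ₁ = 0.639.
Drum-1 compositions:
  cyclohexane: x = 0.118, y = 0.479
  n-heptane: x = 0.109, y = 0.281
  n-decane: x = 0.773, y = 0.240
Drum-2 feed = drum-1 liquid: z₂ = (0.1183, 0.1086, 0.7731).
Drum 2:
Rachford–Rice: g(ψ₂) = Σ zᵢ(Kᵢ−1)/(1+ψ₂(Kᵢ−1)) = 0.
Feasibility: ΣzᵢKᵢ = 2.076, Σzᵢ/Kᵢ = 1.242 — both > 1, two phases present.
Newton–Raphson from ψ₂ = 0.69:
  ψ₂ = 0.690: g = -0.1086, g' = -0.480 → ψ₂ = 0.464
  ψ₂ = 0.464: g = 0.0205, g' = -0.701 → ψ₂ = 0.493
  ψ₂ = 0.493: g = 0.0007, g' = -0.657 → ψ₂ = 0.494
Converged at ψ₂ = 0.494.
  cyclohexane: x = 0.025, y = 0.213
  n-heptane: x = 0.034, y = 0.185
  n-decane: x = 0.940, y = 0.602

V/F (drum 2) = 0.494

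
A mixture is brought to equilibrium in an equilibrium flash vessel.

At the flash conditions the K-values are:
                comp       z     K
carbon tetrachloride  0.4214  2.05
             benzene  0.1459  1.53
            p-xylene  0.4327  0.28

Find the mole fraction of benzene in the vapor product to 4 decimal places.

Rachford–Rice: g(β) = Σ zᵢ(Kᵢ−1)/(1+β(Kᵢ−1)) = 0.
g(0) = ΣzᵢKᵢ − 1 = 0.2083 and g(1) = 1 − Σzᵢ/Kᵢ = -0.8463, so a root lies in (0, 1).
Iterate (Newton) starting at β = 0.46:
  β = 0.4600: g = -0.10529, g' = -0.7392 → β = 0.3176
  β = 0.3176: g = -0.00588, g' = -0.6683 → β = 0.3088
Converged at β = 0.3088.
Compositions from xᵢ = zᵢ/(1+β(Kᵢ−1)), yᵢ = Kᵢxᵢ:
  carbon tetrachloride: x = 0.3182, y = 0.6524
  benzene: x = 0.1254, y = 0.1918
  p-xylene: x = 0.5564, y = 0.1558

y_benzene = 0.1918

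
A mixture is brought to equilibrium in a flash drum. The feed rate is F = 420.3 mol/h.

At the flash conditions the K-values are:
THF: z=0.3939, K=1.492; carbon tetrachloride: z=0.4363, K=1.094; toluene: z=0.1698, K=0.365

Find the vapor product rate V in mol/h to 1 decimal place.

V = 276.3 mol/h

Newton–Raphson from β = 0.5:
  β = 0.5000: g = 0.03673, g' = -0.2119 → β = 0.6733
  β = 0.6733: g = -0.00421, g' = -0.2661 → β = 0.6575
  β = 0.6575: g = -0.00005, g' = -0.2596 → β = 0.6573
Converged at β = 0.6573.
Then V = β·F = 0.6573·420.3 = 276.3 mol/h and L = F − V = 144.0 mol/h.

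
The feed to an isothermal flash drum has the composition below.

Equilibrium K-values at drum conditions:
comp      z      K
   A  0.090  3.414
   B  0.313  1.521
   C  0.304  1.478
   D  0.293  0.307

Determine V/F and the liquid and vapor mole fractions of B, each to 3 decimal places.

Newton iteration, V/F⁰ = 0.45:
  V/F = 0.450: g = 0.0608, g' = -0.520 → V/F = 0.567
  V/F = 0.567: g = -0.0024, g' = -0.569 → V/F = 0.563
Converged at V/F = 0.563.
Compositions from xᵢ = zᵢ/(1+V/F(Kᵢ−1)), yᵢ = Kᵢxᵢ:
  A: x = 0.038, y = 0.130
  B: x = 0.242, y = 0.368
  C: x = 0.240, y = 0.354
  D: x = 0.480, y = 0.147

V/F = 0.563, x_B = 0.242, y_B = 0.368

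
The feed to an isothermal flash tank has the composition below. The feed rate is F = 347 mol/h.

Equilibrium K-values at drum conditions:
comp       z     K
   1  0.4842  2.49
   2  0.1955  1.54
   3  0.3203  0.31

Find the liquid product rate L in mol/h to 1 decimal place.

L = 103.2 mol/h

Rachford–Rice: g(V/F) = Σ zᵢ(Kᵢ−1)/(1+V/F(Kᵢ−1)) = 0.
Check two-phase: ΣzᵢKᵢ = 1.6060 > 1 and Σzᵢ/Kᵢ = 1.3546 > 1, so g(0) = 0.6060 > 0 and g(1) = -0.3546 < 0.
Newton iteration, V/F⁰ = 0.59:
  V/F = 0.5900: g = 0.09124, g' = -0.7710 → V/F = 0.7083
  V/F = 0.7083: g = -0.00493, g' = -0.8677 → V/F = 0.7027
  V/F = 0.7027: g = -0.00002, g' = -0.8611 → V/F = 0.7026
Converged at V/F = 0.7026.
Then V = V/F·F = 0.7026·347 = 243.8 mol/h and L = F − V = 103.2 mol/h.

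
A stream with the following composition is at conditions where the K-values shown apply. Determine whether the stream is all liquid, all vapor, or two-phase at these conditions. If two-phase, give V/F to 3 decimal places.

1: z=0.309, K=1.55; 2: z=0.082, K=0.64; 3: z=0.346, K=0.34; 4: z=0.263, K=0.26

ΣzᵢKᵢ = 0.717; Σzᵢ/Kᵢ = 2.357.
Since ΣzᵢKᵢ < 1 the mixture is below its bubble point — single liquid phase.

all liquid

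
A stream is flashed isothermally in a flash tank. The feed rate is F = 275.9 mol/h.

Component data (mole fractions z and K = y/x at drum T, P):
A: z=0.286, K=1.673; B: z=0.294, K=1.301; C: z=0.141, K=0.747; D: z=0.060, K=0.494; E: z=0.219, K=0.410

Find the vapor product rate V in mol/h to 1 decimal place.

Let β = V/F and solve Σ zᵢ(Kᵢ−1)/(1+β(Kᵢ−1)) = 0.
Check two-phase: ΣzᵢKᵢ = 1.086 > 1 and Σzᵢ/Kᵢ = 1.241 > 1, so g(0) = 0.086 > 0 and g(1) = -0.241 < 0.
Newton iteration, β⁰ = 0.5:
  β = 0.500: g = -0.0438, g' = -0.285 → β = 0.346
  β = 0.346: g = -0.0021, g' = -0.261 → β = 0.338
Converged at β = 0.338.
Then V = β·F = 0.3384·275.9 = 93.4 mol/h and L = F − V = 182.5 mol/h.

V = 93.4 mol/h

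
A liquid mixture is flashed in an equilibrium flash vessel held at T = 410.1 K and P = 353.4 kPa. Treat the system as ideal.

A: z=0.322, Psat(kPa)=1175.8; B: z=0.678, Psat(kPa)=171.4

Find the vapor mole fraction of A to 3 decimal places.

Raoult's law: Kᵢ = Pᵢˢᵃᵗ/P = Pᵢˢᵃᵗ/353.4.
  K_A = 1175.8/353.4 = 3.32711, K_B = 171.4/353.4 = 0.48500
Binary case is linear: z₁(K₁−1)(1+ψ(K₂−1)) + z₂(K₂−1)(1+ψ(K₁−1)) = 0
⇒ ψ = [z₁(K₁−1)+z₂(K₂−1)] / [−(K₁−1)(K₂−1)] = 0.4002/1.1985 = 0.334
Compositions from xᵢ = zᵢ/(1+ψ(Kᵢ−1)), yᵢ = Kᵢxᵢ:
  A: x = 0.181, y = 0.603
  B: x = 0.819, y = 0.397

y_A = 0.603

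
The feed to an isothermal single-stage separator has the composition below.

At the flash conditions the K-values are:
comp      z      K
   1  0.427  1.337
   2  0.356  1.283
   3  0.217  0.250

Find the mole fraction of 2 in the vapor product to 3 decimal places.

y_2 = 0.416

Material balance + equilibrium reduce to Σ zᵢ(Kᵢ−1)/(1+ψ(Kᵢ−1)) = 0.
Check two-phase: ΣzᵢKᵢ = 1.082 > 1 and Σzᵢ/Kᵢ = 1.465 > 1, so g(0) = 0.082 > 0 and g(1) = -0.465 < 0.
Newton–Raphson from ψ = 0.5:
  ψ = 0.500: g = -0.0490, g' = -0.370 → ψ = 0.368
  ψ = 0.368: g = -0.0054, g' = -0.294 → ψ = 0.349
Converged at ψ = 0.349.
Compositions from xᵢ = zᵢ/(1+ψ(Kᵢ−1)), yᵢ = Kᵢxᵢ:
  1: x = 0.382, y = 0.511
  2: x = 0.324, y = 0.416
  3: x = 0.294, y = 0.073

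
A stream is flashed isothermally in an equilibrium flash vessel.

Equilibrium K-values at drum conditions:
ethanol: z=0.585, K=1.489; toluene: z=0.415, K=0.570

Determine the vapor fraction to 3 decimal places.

Let ψ = V/F and solve Σ zᵢ(Kᵢ−1)/(1+ψ(Kᵢ−1)) = 0.
Check two-phase: ΣzᵢKᵢ = 1.108 > 1 and Σzᵢ/Kᵢ = 1.121 > 1, so g(0) = 0.108 > 0 and g(1) = -0.121 < 0.
Newton iteration, ψ⁰ = 0.5:
  ψ = 0.500: g = 0.0025, g' = -0.215 → ψ = 0.512
Converged at ψ = 0.512.

ψ = 0.512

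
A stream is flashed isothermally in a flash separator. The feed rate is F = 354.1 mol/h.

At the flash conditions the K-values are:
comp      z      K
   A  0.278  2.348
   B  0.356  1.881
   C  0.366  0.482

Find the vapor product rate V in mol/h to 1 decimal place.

Iterate (Newton) starting at β = 0.33:
  β = 0.330: g = 0.2737, g' = -0.551 → β = 0.827
  β = 0.827: g = 0.0270, g' = -0.506 → β = 0.880
  β = 0.880: g = -0.0005, g' = -0.525 → β = 0.879
Converged at β = 0.879.
Then V = β·F = 0.8794·354.1 = 311.4 mol/h and L = F − V = 42.7 mol/h.

V = 311.4 mol/h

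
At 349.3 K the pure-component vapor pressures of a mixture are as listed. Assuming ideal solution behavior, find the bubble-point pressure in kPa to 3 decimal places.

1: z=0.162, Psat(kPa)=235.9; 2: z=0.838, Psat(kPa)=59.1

Pbub = 87.742 kPa

At the bubble point ψ → 0, so ΣzᵢKᵢ = 1 with Kᵢ = Pᵢˢᵃᵗ/P ⇒ P = ΣzᵢPᵢˢᵃᵗ.
P = 0.162·235.9 + 0.838·59.1 = 87.742 kPa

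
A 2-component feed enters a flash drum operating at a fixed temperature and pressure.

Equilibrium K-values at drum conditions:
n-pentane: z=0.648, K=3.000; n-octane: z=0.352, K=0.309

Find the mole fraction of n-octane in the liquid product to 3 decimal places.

Let ψ = V/F and solve Σ zᵢ(Kᵢ−1)/(1+ψ(Kᵢ−1)) = 0.
Feasibility: ΣzᵢKᵢ = 2.053, Σzᵢ/Kᵢ = 1.355 — both > 1, two phases present.
Binary case is linear: z₁(K₁−1)(1+ψ(K₂−1)) + z₂(K₂−1)(1+ψ(K₁−1)) = 0
⇒ ψ = [z₁(K₁−1)+z₂(K₂−1)] / [−(K₁−1)(K₂−1)] = 1.0528/1.3820 = 0.762
Compositions from xᵢ = zᵢ/(1+ψ(Kᵢ−1)), yᵢ = Kᵢxᵢ:
  n-pentane: x = 0.257, y = 0.770
  n-octane: x = 0.743, y = 0.230

x_n-octane = 0.743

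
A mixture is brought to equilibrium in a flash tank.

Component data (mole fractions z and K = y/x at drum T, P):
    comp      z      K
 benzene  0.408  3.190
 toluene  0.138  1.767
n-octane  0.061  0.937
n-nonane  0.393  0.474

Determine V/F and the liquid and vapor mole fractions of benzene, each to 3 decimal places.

Rachford–Rice: g(V/F) = Σ zᵢ(Kᵢ−1)/(1+V/F(Kᵢ−1)) = 0.
Feasibility: ΣzᵢKᵢ = 1.789, Σzᵢ/Kᵢ = 1.100 — both > 1, two phases present.
Iterate (Newton) starting at V/F = 0.5:
  V/F = 0.500: g = 0.2186, g' = -0.689 → V/F = 0.817
  V/F = 0.817: g = 0.0187, g' = -0.617 → V/F = 0.848
  V/F = 0.848: g = -0.0001, g' = -0.624 → V/F = 0.847
Converged at V/F = 0.847.
Compositions from xᵢ = zᵢ/(1+V/F(Kᵢ−1)), yᵢ = Kᵢxᵢ:
  benzene: x = 0.143, y = 0.456
  toluene: x = 0.084, y = 0.148
  n-octane: x = 0.064, y = 0.060
  n-nonane: x = 0.709, y = 0.336

V/F = 0.847, x_benzene = 0.143, y_benzene = 0.456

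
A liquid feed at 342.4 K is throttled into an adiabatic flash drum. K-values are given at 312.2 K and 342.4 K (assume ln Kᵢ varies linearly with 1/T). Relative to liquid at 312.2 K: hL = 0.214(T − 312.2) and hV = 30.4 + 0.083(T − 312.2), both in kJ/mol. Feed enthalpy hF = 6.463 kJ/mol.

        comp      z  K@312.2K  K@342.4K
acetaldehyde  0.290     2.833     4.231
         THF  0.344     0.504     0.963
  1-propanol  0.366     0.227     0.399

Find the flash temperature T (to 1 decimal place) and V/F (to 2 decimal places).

T = 319.4 K, V/F = 0.17

Adiabatic flash: solve Rachford–Rice at each trial T, then check hF = ψ·hV(T) + (1−ψ)·hL(T).
  T = 312.2 K: K = (2.833, 0.504, 0.227), RR gives ψ = 0.066, H_out = 1.998 kJ/mol
  T = 342.4 K: K = (4.231, 0.963, 0.399), RR gives ψ = 0.544, H_out = 20.847 kJ/mol
  T = 327.3 K: K = (3.494, 0.707, 0.305), RR gives ψ = 0.280, H_out = 11.198 kJ/mol
  T = 319.8 K: K = (3.156, 0.600, 0.264), RR gives ψ = 0.172, H_out = 6.687 kJ/mol
  T = 316.0 K: K = (2.992, 0.551, 0.245), RR gives ψ = 0.119, H_out = 4.375 kJ/mol
  T = 317.9 K: K = (3.074, 0.575, 0.255), RR gives ψ = 0.146, H_out = 5.537 kJ/mol
Linear interpolation between T = 317.9 (H_out = 5.537) and T = 319.8 (H_out = 6.687) on hF = 6.463 gives T ≈ 319.4 K, at which ψ = 0.17.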